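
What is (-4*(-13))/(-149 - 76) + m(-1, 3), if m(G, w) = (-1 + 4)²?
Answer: 1973/225 ≈ 8.7689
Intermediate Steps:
m(G, w) = 9 (m(G, w) = 3² = 9)
(-4*(-13))/(-149 - 76) + m(-1, 3) = (-4*(-13))/(-149 - 76) + 9 = 52/(-225) + 9 = 52*(-1/225) + 9 = -52/225 + 9 = 1973/225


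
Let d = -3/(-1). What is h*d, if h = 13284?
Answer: 39852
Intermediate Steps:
d = 3 (d = -3*(-1) = 3)
h*d = 13284*3 = 39852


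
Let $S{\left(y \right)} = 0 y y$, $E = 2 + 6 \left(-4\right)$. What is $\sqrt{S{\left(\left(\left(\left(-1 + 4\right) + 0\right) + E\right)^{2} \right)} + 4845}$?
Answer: $\sqrt{4845} \approx 69.606$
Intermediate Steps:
$E = -22$ ($E = 2 - 24 = -22$)
$S{\left(y \right)} = 0$ ($S{\left(y \right)} = 0 y = 0$)
$\sqrt{S{\left(\left(\left(\left(-1 + 4\right) + 0\right) + E\right)^{2} \right)} + 4845} = \sqrt{0 + 4845} = \sqrt{4845}$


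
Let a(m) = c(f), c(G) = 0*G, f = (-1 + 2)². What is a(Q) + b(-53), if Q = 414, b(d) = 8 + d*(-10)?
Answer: 538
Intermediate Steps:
b(d) = 8 - 10*d
f = 1 (f = 1² = 1)
c(G) = 0
a(m) = 0
a(Q) + b(-53) = 0 + (8 - 10*(-53)) = 0 + (8 + 530) = 0 + 538 = 538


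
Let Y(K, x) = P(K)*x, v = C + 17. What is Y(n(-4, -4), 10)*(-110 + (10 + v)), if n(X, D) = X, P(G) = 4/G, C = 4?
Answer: 790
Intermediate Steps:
v = 21 (v = 4 + 17 = 21)
Y(K, x) = 4*x/K (Y(K, x) = (4/K)*x = 4*x/K)
Y(n(-4, -4), 10)*(-110 + (10 + v)) = (4*10/(-4))*(-110 + (10 + 21)) = (4*10*(-1/4))*(-110 + 31) = -10*(-79) = 790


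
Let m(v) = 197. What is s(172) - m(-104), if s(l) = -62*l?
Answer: -10861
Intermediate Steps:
s(172) - m(-104) = -62*172 - 1*197 = -10664 - 197 = -10861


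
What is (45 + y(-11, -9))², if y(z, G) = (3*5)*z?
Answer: 14400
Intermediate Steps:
y(z, G) = 15*z
(45 + y(-11, -9))² = (45 + 15*(-11))² = (45 - 165)² = (-120)² = 14400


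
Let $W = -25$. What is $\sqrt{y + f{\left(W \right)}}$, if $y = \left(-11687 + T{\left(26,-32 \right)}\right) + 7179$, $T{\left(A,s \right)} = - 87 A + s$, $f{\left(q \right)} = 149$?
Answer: $i \sqrt{6653} \approx 81.566 i$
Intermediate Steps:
$T{\left(A,s \right)} = s - 87 A$
$y = -6802$ ($y = \left(-11687 - 2294\right) + 7179 = -13981 + 7179 = -6802$)
$\sqrt{y + f{\left(W \right)}} = \sqrt{-6802 + 149} = \sqrt{-6653} = i \sqrt{6653}$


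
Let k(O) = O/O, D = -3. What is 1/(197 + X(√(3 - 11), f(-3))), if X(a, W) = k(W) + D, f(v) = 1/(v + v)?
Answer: 1/195 ≈ 0.0051282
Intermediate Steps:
f(v) = 1/(2*v)
k(O) = 1
X(a, W) = -2 (X(a, W) = 1 - 3 = -2)
1/(197 + X(√(3 - 11), f(-3))) = 1/(197 - 2) = 1/195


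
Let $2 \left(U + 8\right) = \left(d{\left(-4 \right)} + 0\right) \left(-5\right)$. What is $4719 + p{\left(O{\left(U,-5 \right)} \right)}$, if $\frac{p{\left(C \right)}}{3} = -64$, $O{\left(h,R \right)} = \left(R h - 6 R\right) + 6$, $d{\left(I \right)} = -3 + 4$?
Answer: $4527$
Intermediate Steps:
$d{\left(I \right)} = 1$
$U = - \frac{21}{2}$ ($U = -8 + \frac{\left(1 + 0\right) \left(-5\right)}{2} = -8 + \frac{1 \left(-5\right)}{2} = -8 + \frac{1}{2} \left(-5\right) = -8 - \frac{5}{2} = - \frac{21}{2} \approx -10.5$)
$O{\left(h,R \right)} = 6 - 6 R + R h$ ($O{\left(h,R \right)} = \left(- 6 R + R h\right) + 6 = 6 - 6 R + R h$)
$p{\left(C \right)} = -192$ ($p{\left(C \right)} = 3 \left(-64\right) = -192$)
$4719 + p{\left(O{\left(U,-5 \right)} \right)} = 4719 - 192 = 4527$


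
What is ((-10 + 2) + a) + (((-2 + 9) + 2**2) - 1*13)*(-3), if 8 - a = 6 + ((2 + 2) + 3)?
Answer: -7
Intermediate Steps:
a = -5 (a = 8 - (6 + ((2 + 2) + 3)) = 8 - (6 + (4 + 3)) = 8 - (6 + 7) = 8 - 1*13 = 8 - 13 = -5)
((-10 + 2) + a) + (((-2 + 9) + 2**2) - 1*13)*(-3) = ((-10 + 2) - 5) + (((-2 + 9) + 2**2) - 1*13)*(-3) = (-8 - 5) + ((7 + 4) - 13)*(-3) = -13 + (11 - 13)*(-3) = -13 - 2*(-3) = -13 + 6 = -7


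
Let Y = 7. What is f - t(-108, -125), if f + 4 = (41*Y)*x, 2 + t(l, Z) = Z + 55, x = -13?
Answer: -3663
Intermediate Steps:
t(l, Z) = 53 + Z (t(l, Z) = -2 + (Z + 55) = -2 + (55 + Z) = 53 + Z)
f = -3735 (f = -4 + (41*7)*(-13) = -4 + 287*(-13) = -4 - 3731 = -3735)
f - t(-108, -125) = -3735 - (53 - 125) = -3735 - 1*(-72) = -3735 + 72 = -3663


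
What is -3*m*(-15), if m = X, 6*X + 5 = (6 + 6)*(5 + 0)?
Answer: 825/2 ≈ 412.50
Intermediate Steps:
X = 55/6 (X = -⅚ + ((6 + 6)*(5 + 0))/6 = -⅚ + (12*5)/6 = -⅚ + (⅙)*60 = -⅚ + 10 = 55/6 ≈ 9.1667)
m = 55/6 ≈ 9.1667
-3*m*(-15) = -3*55/6*(-15) = -55/2*(-15) = 825/2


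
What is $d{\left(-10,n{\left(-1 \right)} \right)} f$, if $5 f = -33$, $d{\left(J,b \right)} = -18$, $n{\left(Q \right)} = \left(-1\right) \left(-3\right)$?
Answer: $\frac{594}{5} \approx 118.8$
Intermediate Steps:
$n{\left(Q \right)} = 3$
$f = - \frac{33}{5}$ ($f = \frac{1}{5} \left(-33\right) = - \frac{33}{5} \approx -6.6$)
$d{\left(-10,n{\left(-1 \right)} \right)} f = \left(-18\right) \left(- \frac{33}{5}\right) = \frac{594}{5}$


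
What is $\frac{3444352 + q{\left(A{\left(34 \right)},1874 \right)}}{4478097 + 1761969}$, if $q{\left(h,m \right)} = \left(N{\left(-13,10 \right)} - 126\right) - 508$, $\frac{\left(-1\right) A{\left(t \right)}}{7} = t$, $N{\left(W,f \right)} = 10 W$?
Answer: $\frac{1721794}{3120033} \approx 0.55185$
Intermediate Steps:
$A{\left(t \right)} = - 7 t$
$q{\left(h,m \right)} = -764$ ($q{\left(h,m \right)} = \left(10 \left(-13\right) - 126\right) - 508 = \left(-130 - 126\right) - 508 = -256 - 508 = -764$)
$\frac{3444352 + q{\left(A{\left(34 \right)},1874 \right)}}{4478097 + 1761969} = \frac{3444352 - 764}{4478097 + 1761969} = \frac{3443588}{6240066} = 3443588 \cdot \frac{1}{6240066} = \frac{1721794}{3120033}$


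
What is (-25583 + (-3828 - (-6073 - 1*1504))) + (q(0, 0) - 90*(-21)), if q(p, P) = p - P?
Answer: -19944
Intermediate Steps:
(-25583 + (-3828 - (-6073 - 1*1504))) + (q(0, 0) - 90*(-21)) = (-25583 + (-3828 - (-6073 - 1*1504))) + ((0 - 1*0) - 90*(-21)) = (-25583 + (-3828 - (-6073 - 1504))) + ((0 + 0) + 1890) = (-25583 + (-3828 - 1*(-7577))) + (0 + 1890) = (-25583 + (-3828 + 7577)) + 1890 = (-25583 + 3749) + 1890 = -21834 + 1890 = -19944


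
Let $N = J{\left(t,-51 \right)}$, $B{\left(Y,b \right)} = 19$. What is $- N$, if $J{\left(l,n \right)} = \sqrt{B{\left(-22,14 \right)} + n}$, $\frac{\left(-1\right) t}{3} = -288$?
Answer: $- 4 i \sqrt{2} \approx - 5.6569 i$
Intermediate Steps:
$t = 864$ ($t = \left(-3\right) \left(-288\right) = 864$)
$J{\left(l,n \right)} = \sqrt{19 + n}$
$N = 4 i \sqrt{2}$ ($N = \sqrt{19 - 51} = \sqrt{-32} = 4 i \sqrt{2} \approx 5.6569 i$)
$- N = - 4 i \sqrt{2}$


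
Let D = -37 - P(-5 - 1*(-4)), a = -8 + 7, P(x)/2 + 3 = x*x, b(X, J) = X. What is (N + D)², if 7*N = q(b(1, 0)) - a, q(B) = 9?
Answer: 48841/49 ≈ 996.75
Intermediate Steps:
P(x) = -6 + 2*x² (P(x) = -6 + 2*(x*x) = -6 + 2*x²)
a = -1
D = -33 (D = -37 - (-6 + 2*(-5 - 1*(-4))²) = -37 - (-6 + 2*(-5 + 4)²) = -37 - (-6 + 2*(-1)²) = -37 - (-6 + 2*1) = -37 - (-6 + 2) = -37 - 1*(-4) = -37 + 4 = -33)
N = 10/7 (N = (9 - 1*(-1))/7 = (9 + 1)/7 = (⅐)*10 = 10/7 ≈ 1.4286)
(N + D)² = (10/7 - 33)² = (-221/7)² = 48841/49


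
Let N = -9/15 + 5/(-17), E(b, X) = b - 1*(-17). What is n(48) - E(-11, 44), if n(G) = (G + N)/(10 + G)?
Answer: -12788/2465 ≈ -5.1878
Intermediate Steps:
E(b, X) = 17 + b (E(b, X) = b + 17 = 17 + b)
N = -76/85 (N = -9*1/15 + 5*(-1/17) = -3/5 - 5/17 = -76/85 ≈ -0.89412)
n(G) = (-76/85 + G)/(10 + G) (n(G) = (G - 76/85)/(10 + G) = (-76/85 + G)/(10 + G))
n(48) - E(-11, 44) = (-76/85 + 48)/(10 + 48) - (17 - 11) = (4004/85)/58 - 1*6 = (1/58)*(4004/85) - 6 = 2002/2465 - 6 = -12788/2465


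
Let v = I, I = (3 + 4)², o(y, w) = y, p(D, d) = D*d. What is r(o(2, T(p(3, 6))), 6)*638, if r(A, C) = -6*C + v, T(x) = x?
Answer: 8294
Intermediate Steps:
I = 49 (I = 7² = 49)
v = 49
r(A, C) = 49 - 6*C (r(A, C) = -6*C + 49 = 49 - 6*C)
r(o(2, T(p(3, 6))), 6)*638 = (49 - 6*6)*638 = (49 - 36)*638 = 13*638 = 8294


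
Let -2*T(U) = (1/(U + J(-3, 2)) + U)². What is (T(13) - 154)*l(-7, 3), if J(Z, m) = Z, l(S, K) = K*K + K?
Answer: -143883/50 ≈ -2877.7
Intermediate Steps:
l(S, K) = K + K² (l(S, K) = K² + K = K + K²)
T(U) = -(U + 1/(-3 + U))²/2 (T(U) = -(1/(U - 3) + U)²/2 = -(1/(-3 + U) + U)²/2 = -(U + 1/(-3 + U))²/2)
(T(13) - 154)*l(-7, 3) = (-(1 + 13² - 3*13)²/(2*(-3 + 13)²) - 154)*(3*(1 + 3)) = (-½*(1 + 169 - 39)²/10² - 154)*(3*4) = (-½*1/100*131² - 154)*12 = (-½*1/100*17161 - 154)*12 = (-17161/200 - 154)*12 = -47961/200*12 = -143883/50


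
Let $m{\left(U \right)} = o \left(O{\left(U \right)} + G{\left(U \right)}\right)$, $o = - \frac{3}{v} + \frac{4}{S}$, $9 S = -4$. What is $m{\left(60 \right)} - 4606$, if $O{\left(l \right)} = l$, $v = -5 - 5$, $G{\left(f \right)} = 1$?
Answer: $- \frac{51367}{10} \approx -5136.7$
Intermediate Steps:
$v = -10$ ($v = -5 - 5 = -10$)
$S = - \frac{4}{9}$ ($S = \frac{1}{9} \left(-4\right) = - \frac{4}{9} \approx -0.44444$)
$o = - \frac{87}{10}$ ($o = - \frac{3}{-10} + \frac{4}{- \frac{4}{9}} = \left(-3\right) \left(- \frac{1}{10}\right) + 4 \left(- \frac{9}{4}\right) = \frac{3}{10} - 9 = - \frac{87}{10} \approx -8.7$)
$m{\left(U \right)} = - \frac{87}{10} - \frac{87 U}{10}$ ($m{\left(U \right)} = - \frac{87 \left(U + 1\right)}{10} = - \frac{87 \left(1 + U\right)}{10} = - \frac{87}{10} - \frac{87 U}{10}$)
$m{\left(60 \right)} - 4606 = \left(- \frac{87}{10} - 522\right) - 4606 = - \frac{5307}{10} - 4606 = - \frac{51367}{10}$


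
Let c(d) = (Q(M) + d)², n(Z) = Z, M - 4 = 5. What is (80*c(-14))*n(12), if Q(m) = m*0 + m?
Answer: 24000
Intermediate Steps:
M = 9 (M = 4 + 5 = 9)
Q(m) = m (Q(m) = 0 + m = m)
c(d) = (9 + d)²
(80*c(-14))*n(12) = (80*(9 - 14)²)*12 = (80*(-5)²)*12 = (80*25)*12 = 2000*12 = 24000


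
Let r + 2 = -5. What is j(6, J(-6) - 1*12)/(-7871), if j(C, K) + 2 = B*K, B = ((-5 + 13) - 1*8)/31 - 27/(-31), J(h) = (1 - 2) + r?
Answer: 602/244001 ≈ 0.0024672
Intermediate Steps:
r = -7 (r = -2 - 5 = -7)
J(h) = -8 (J(h) = (1 - 2) - 7 = -1 - 7 = -8)
B = 27/31 (B = (8 - 8)*(1/31) - 27*(-1/31) = 0*(1/31) + 27/31 = 0 + 27/31 = 27/31 ≈ 0.87097)
j(C, K) = -2 + 27*K/31
j(6, J(-6) - 1*12)/(-7871) = (-2 + 27*(-8 - 1*12)/31)/(-7871) = (-2 + 27*(-8 - 12)/31)*(-1/7871) = (-2 + (27/31)*(-20))*(-1/7871) = (-2 - 540/31)*(-1/7871) = -602/31*(-1/7871) = 602/244001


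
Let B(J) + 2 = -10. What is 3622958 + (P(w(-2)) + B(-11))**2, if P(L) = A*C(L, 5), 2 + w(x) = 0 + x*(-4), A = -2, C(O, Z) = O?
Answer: 3623534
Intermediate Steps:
B(J) = -12 (B(J) = -2 - 10 = -12)
w(x) = -2 - 4*x (w(x) = -2 + (0 + x*(-4)) = -2 + (0 - 4*x) = -2 - 4*x)
P(L) = -2*L
3622958 + (P(w(-2)) + B(-11))**2 = 3622958 + (-2*(-2 - 4*(-2)) - 12)**2 = 3622958 + (-2*(-2 + 8) - 12)**2 = 3622958 + (-2*6 - 12)**2 = 3622958 + (-12 - 12)**2 = 3622958 + (-24)**2 = 3622958 + 576 = 3623534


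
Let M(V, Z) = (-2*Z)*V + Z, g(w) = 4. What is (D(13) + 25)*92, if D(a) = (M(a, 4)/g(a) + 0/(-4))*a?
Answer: -27600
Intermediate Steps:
M(V, Z) = Z - 2*V*Z (M(V, Z) = -2*V*Z + Z = Z - 2*V*Z)
D(a) = a*(1 - 2*a) (D(a) = ((4*(1 - 2*a))/4 + 0/(-4))*a = ((4 - 8*a)*(¼) + 0*(-¼))*a = ((1 - 2*a) + 0)*a = (1 - 2*a)*a = a*(1 - 2*a))
(D(13) + 25)*92 = (13*(1 - 2*13) + 25)*92 = (13*(1 - 26) + 25)*92 = (13*(-25) + 25)*92 = (-325 + 25)*92 = -300*92 = -27600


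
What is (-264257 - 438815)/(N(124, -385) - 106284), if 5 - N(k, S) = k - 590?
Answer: 703072/105813 ≈ 6.6445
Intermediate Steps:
N(k, S) = 595 - k (N(k, S) = 5 - (k - 590) = 5 - (-590 + k) = 5 + (590 - k) = 595 - k)
(-264257 - 438815)/(N(124, -385) - 106284) = (-264257 - 438815)/((595 - 1*124) - 106284) = -703072/((595 - 124) - 106284) = -703072/(471 - 106284) = -703072/(-105813) = -703072*(-1/105813) = 703072/105813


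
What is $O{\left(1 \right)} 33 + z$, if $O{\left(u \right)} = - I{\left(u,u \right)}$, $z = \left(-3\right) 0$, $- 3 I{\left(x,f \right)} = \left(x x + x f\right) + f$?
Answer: $33$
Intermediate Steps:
$I{\left(x,f \right)} = - \frac{f}{3} - \frac{x^{2}}{3} - \frac{f x}{3}$ ($I{\left(x,f \right)} = - \frac{\left(x x + x f\right) + f}{3} = - \frac{\left(x^{2} + f x\right) + f}{3} = - \frac{f + x^{2} + f x}{3} = - \frac{f}{3} - \frac{x^{2}}{3} - \frac{f x}{3}$)
$z = 0$
$O{\left(u \right)} = \frac{u}{3} + \frac{2 u^{2}}{3}$ ($O{\left(u \right)} = - (- \frac{u}{3} - \frac{u^{2}}{3} - \frac{u u}{3}) = - (- \frac{u}{3} - \frac{u^{2}}{3} - \frac{u^{2}}{3}) = - (- \frac{2 u^{2}}{3} - \frac{u}{3}) = \frac{u}{3} + \frac{2 u^{2}}{3}$)
$O{\left(1 \right)} 33 + z = \frac{1}{3} \cdot 1 \left(1 + 2 \cdot 1\right) 33 + 0 = \frac{1}{3} \cdot 1 \left(1 + 2\right) 33 + 0 = \frac{1}{3} \cdot 1 \cdot 3 \cdot 33 + 0 = 1 \cdot 33 + 0 = 33 + 0 = 33$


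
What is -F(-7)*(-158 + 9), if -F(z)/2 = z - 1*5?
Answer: 3576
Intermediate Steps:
F(z) = 10 - 2*z (F(z) = -2*(z - 1*5) = -2*(z - 5) = -2*(-5 + z) = 10 - 2*z)
-F(-7)*(-158 + 9) = -(10 - 2*(-7))*(-158 + 9) = -(10 + 14)*(-149) = -24*(-149) = -1*(-3576) = 3576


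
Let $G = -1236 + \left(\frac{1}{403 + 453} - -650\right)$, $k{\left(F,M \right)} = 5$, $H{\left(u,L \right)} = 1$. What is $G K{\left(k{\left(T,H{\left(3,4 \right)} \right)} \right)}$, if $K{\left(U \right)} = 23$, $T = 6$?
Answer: $- \frac{11537145}{856} \approx -13478.0$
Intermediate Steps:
$G = - \frac{501615}{856}$ ($G = -1236 + \left(\frac{1}{856} + 650\right) = -1236 + \frac{556401}{856} = - \frac{501615}{856} \approx -586.0$)
$G K{\left(k{\left(T,H{\left(3,4 \right)} \right)} \right)} = \left(- \frac{501615}{856}\right) 23 = - \frac{11537145}{856}$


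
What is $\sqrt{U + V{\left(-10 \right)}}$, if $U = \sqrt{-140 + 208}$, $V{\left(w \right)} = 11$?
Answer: $\sqrt{11 + 2 \sqrt{17}} \approx 4.387$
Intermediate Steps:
$U = 2 \sqrt{17}$ ($U = \sqrt{68} = 2 \sqrt{17} \approx 8.2462$)
$\sqrt{U + V{\left(-10 \right)}} = \sqrt{2 \sqrt{17} + 11} = \sqrt{11 + 2 \sqrt{17}}$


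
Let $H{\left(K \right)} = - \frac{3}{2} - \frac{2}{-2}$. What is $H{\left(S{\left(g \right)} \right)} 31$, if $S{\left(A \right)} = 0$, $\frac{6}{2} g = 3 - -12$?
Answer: $- \frac{31}{2} \approx -15.5$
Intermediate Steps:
$g = 5$ ($g = \frac{3 - -12}{3} = \frac{3 + 12}{3} = \frac{1}{3} \cdot 15 = 5$)
$H{\left(K \right)} = - \frac{1}{2}$ ($H{\left(K \right)} = \left(-3\right) \frac{1}{2} - -1 = - \frac{3}{2} + 1 = - \frac{1}{2}$)
$H{\left(S{\left(g \right)} \right)} 31 = \left(- \frac{1}{2}\right) 31 = - \frac{31}{2}$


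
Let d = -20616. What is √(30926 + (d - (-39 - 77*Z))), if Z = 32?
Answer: √12813 ≈ 113.19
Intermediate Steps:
√(30926 + (d - (-39 - 77*Z))) = √(30926 + (-20616 - (-39 - 77*32))) = √(30926 + (-20616 - (-39 - 2464))) = √(30926 + (-20616 - 1*(-2503))) = √(30926 + (-20616 + 2503)) = √(30926 - 18113) = √12813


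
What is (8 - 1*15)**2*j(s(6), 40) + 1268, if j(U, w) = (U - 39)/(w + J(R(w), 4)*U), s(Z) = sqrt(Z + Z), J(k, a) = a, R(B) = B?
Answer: 213319/176 + 2401*sqrt(3)/176 ≈ 1235.7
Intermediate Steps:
s(Z) = sqrt(2)*sqrt(Z) (s(Z) = sqrt(2*Z) = sqrt(2)*sqrt(Z))
j(U, w) = (-39 + U)/(w + 4*U) (j(U, w) = (U - 39)/(w + 4*U) = (-39 + U)/(w + 4*U))
(8 - 1*15)**2*j(s(6), 40) + 1268 = (8 - 1*15)**2*((-39 + sqrt(2)*sqrt(6))/(40 + 4*(sqrt(2)*sqrt(6)))) + 1268 = (8 - 15)**2*((-39 + 2*sqrt(3))/(40 + 4*(2*sqrt(3)))) + 1268 = (-7)**2*((-39 + 2*sqrt(3))/(40 + 8*sqrt(3))) + 1268 = 49*((-39 + 2*sqrt(3))/(40 + 8*sqrt(3))) + 1268 = 49*(-39 + 2*sqrt(3))/(40 + 8*sqrt(3)) + 1268 = 1268 + 49*(-39 + 2*sqrt(3))/(40 + 8*sqrt(3))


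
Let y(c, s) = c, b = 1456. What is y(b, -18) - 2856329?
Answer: -2854873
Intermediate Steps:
y(b, -18) - 2856329 = 1456 - 2856329 = -2854873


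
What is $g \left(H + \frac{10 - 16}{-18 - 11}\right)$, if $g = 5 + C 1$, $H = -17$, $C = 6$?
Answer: $- \frac{5357}{29} \approx -184.72$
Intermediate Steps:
$g = 11$ ($g = 5 + 6 \cdot 1 = 5 + 6 = 11$)
$g \left(H + \frac{10 - 16}{-18 - 11}\right) = 11 \left(-17 + \frac{10 - 16}{-18 - 11}\right) = 11 \left(-17 - \frac{6}{-29}\right) = 11 \left(-17 - - \frac{6}{29}\right) = 11 \left(-17 + \frac{6}{29}\right) = 11 \left(- \frac{487}{29}\right) = - \frac{5357}{29}$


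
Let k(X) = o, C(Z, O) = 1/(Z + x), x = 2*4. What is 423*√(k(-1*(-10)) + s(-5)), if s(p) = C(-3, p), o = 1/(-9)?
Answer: 282*√5/5 ≈ 126.11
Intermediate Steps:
o = -⅑ ≈ -0.11111
x = 8
C(Z, O) = 1/(8 + Z) (C(Z, O) = 1/(Z + 8) = 1/(8 + Z))
s(p) = ⅕ (s(p) = 1/(8 - 3) = 1/5 = ⅕)
k(X) = -⅑
423*√(k(-1*(-10)) + s(-5)) = 423*√(-⅑ + ⅕) = 423*√(4/45) = 423*(2*√5/15) = 282*√5/5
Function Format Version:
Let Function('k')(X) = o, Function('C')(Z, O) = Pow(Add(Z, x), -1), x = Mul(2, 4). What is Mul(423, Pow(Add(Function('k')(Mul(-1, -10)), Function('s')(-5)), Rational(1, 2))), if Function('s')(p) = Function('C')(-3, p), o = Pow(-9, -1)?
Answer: Mul(Rational(282, 5), Pow(5, Rational(1, 2))) ≈ 126.11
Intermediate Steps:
o = Rational(-1, 9) ≈ -0.11111
x = 8
Function('C')(Z, O) = Pow(Add(8, Z), -1) (Function('C')(Z, O) = Pow(Add(Z, 8), -1) = Pow(Add(8, Z), -1))
Function('s')(p) = Rational(1, 5) (Function('s')(p) = Pow(Add(8, -3), -1) = Pow(5, -1) = Rational(1, 5))
Function('k')(X) = Rational(-1, 9)
Mul(423, Pow(Add(Function('k')(Mul(-1, -10)), Function('s')(-5)), Rational(1, 2))) = Mul(423, Pow(Add(Rational(-1, 9), Rational(1, 5)), Rational(1, 2))) = Mul(423, Pow(Rational(4, 45), Rational(1, 2))) = Mul(423, Mul(Rational(2, 15), Pow(5, Rational(1, 2)))) = Mul(Rational(282, 5), Pow(5, Rational(1, 2)))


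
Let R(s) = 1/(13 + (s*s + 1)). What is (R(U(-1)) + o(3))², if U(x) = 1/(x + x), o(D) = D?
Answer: 30625/3249 ≈ 9.4260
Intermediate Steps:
U(x) = 1/(2*x)
R(s) = 1/(14 + s²) (R(s) = 1/(13 + (s² + 1)) = 1/(13 + (1 + s²)) = 1/(14 + s²))
(R(U(-1)) + o(3))² = (1/(14 + ((½)/(-1))²) + 3)² = (1/(14 + ((½)*(-1))²) + 3)² = (1/(14 + (-½)²) + 3)² = (1/(14 + ¼) + 3)² = (1/(57/4) + 3)² = (4/57 + 3)² = (175/57)² = 30625/3249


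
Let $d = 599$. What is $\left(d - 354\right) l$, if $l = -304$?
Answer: $-74480$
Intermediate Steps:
$\left(d - 354\right) l = \left(599 - 354\right) \left(-304\right) = 245 \left(-304\right) = -74480$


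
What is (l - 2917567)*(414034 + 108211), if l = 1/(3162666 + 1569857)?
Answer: -7210873256232107300/4732523 ≈ -1.5237e+12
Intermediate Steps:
l = 1/4732523 ≈ 2.1130e-7
(l - 2917567)*(414034 + 108211) = (1/4732523 - 2917567)*(414034 + 108211) = -13807452931540/4732523*522245 = -7210873256232107300/4732523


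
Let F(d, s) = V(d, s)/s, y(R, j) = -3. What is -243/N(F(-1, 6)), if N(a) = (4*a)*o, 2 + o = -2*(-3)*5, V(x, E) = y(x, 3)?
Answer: 243/56 ≈ 4.3393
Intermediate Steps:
V(x, E) = -3
F(d, s) = -3/s
o = 28 (o = -2 - 2*(-3)*5 = -2 + 6*5 = -2 + 30 = 28)
N(a) = 112*a (N(a) = (4*a)*28 = 112*a)
-243/N(F(-1, 6)) = -243/(112*(-3/6)) = -243/(112*(-3*⅙)) = -243/(112*(-½)) = -243/(-56) = -243*(-1/56) = 243/56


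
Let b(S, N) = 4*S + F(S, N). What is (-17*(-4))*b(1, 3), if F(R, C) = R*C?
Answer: 476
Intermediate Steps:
F(R, C) = C*R
b(S, N) = 4*S + N*S
(-17*(-4))*b(1, 3) = (-17*(-4))*(1*(4 + 3)) = 68*(1*7) = 68*7 = 476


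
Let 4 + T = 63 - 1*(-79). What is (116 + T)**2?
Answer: 64516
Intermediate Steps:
T = 138 (T = -4 + (63 - 1*(-79)) = -4 + (63 + 79) = -4 + 142 = 138)
(116 + T)**2 = (116 + 138)**2 = 254**2 = 64516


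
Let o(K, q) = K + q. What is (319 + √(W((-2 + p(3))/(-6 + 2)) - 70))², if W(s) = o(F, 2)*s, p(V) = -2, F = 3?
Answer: (319 + I*√65)² ≈ 1.017e+5 + 5143.7*I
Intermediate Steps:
W(s) = 5*s (W(s) = (3 + 2)*s = 5*s)
(319 + √(W((-2 + p(3))/(-6 + 2)) - 70))² = (319 + √(5*((-2 - 2)/(-6 + 2)) - 70))² = (319 + √(5*(-4/(-4)) - 70))² = (319 + √(5*(-4*(-¼)) - 70))² = (319 + √(5*1 - 70))² = (319 + √(5 - 70))² = (319 + √(-65))² = (319 + I*√65)²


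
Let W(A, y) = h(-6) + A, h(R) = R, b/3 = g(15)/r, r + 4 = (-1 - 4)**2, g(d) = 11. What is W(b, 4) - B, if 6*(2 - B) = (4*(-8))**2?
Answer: 3449/21 ≈ 164.24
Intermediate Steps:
r = 21 (r = -4 + (-1 - 4)**2 = -4 + (-5)**2 = -4 + 25 = 21)
b = 11/7 (b = 3*(11/21) = 11/7 ≈ 1.5714)
W(A, y) = -6 + A
B = -506/3 (B = 2 - (4*(-8))**2/6 = 2 - 1/6*(-32)**2 = 2 - 1/6*1024 = 2 - 512/3 = -506/3 ≈ -168.67)
W(b, 4) - B = (-6 + 11/7) - 1*(-506/3) = -31/7 + 506/3 = 3449/21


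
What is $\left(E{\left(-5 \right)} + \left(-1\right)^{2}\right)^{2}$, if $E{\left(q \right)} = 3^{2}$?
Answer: $100$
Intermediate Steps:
$E{\left(q \right)} = 9$
$\left(E{\left(-5 \right)} + \left(-1\right)^{2}\right)^{2} = \left(9 + \left(-1\right)^{2}\right)^{2} = \left(9 + 1\right)^{2} = 10^{2} = 100$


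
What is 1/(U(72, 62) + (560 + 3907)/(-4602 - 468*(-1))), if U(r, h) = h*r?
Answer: 1378/6149903 ≈ 0.00022407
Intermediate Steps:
1/(U(72, 62) + (560 + 3907)/(-4602 - 468*(-1))) = 1/(62*72 + (560 + 3907)/(-4602 - 468*(-1))) = 1/(4464 + 4467/(-4602 + 468)) = 1/(4464 + 4467/(-4134)) = 1/(4464 + 4467*(-1/4134)) = 1/(4464 - 1489/1378) = 1/(6149903/1378) = 1378/6149903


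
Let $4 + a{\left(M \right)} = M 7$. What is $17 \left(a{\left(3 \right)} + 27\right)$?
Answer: $748$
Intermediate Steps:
$a{\left(M \right)} = -4 + 7 M$ ($a{\left(M \right)} = -4 + M 7 = -4 + 7 M$)
$17 \left(a{\left(3 \right)} + 27\right) = 17 \left(\left(-4 + 7 \cdot 3\right) + 27\right) = 17 \left(\left(-4 + 21\right) + 27\right) = 17 \left(17 + 27\right) = 17 \cdot 44 = 748$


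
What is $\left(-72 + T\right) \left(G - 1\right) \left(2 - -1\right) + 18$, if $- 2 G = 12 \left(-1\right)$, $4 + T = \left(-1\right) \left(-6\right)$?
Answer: $-1032$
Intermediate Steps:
$T = 2$ ($T = -4 - -6 = -4 + 6 = 2$)
$G = 6$ ($G = - \frac{12 \left(-1\right)}{2} = \left(- \frac{1}{2}\right) \left(-12\right) = 6$)
$\left(-72 + T\right) \left(G - 1\right) \left(2 - -1\right) + 18 = \left(-72 + 2\right) \left(6 - 1\right) \left(2 - -1\right) + 18 = \left(-70\right) 5 \left(2 + 1\right) + 18 = \left(-350\right) 3 + 18 = -1050 + 18 = -1032$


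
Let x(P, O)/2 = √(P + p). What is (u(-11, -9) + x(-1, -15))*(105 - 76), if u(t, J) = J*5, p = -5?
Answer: -1305 + 58*I*√6 ≈ -1305.0 + 142.07*I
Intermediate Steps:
x(P, O) = 2*√(-5 + P) (x(P, O) = 2*√(P - 5) = 2*√(-5 + P))
u(t, J) = 5*J
(u(-11, -9) + x(-1, -15))*(105 - 76) = (5*(-9) + 2*√(-5 - 1))*(105 - 76) = (-45 + 2*√(-6))*29 = (-45 + 2*(I*√6))*29 = (-45 + 2*I*√6)*29 = -1305 + 58*I*√6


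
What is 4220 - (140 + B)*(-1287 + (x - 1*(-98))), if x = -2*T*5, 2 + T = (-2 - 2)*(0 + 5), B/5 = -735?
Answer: -3421195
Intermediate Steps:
B = -3675 (B = 5*(-735) = -3675)
T = -22 (T = -2 + (-2 - 2)*(0 + 5) = -2 - 4*5 = -2 - 20 = -22)
x = 220 (x = -2*(-22)*5 = 44*5 = 220)
4220 - (140 + B)*(-1287 + (x - 1*(-98))) = 4220 - (140 - 3675)*(-1287 + (220 - 1*(-98))) = 4220 - (-3535)*(-1287 + (220 + 98)) = 4220 - (-3535)*(-1287 + 318) = 4220 - (-3535)*(-969) = 4220 - 1*3425415 = 4220 - 3425415 = -3421195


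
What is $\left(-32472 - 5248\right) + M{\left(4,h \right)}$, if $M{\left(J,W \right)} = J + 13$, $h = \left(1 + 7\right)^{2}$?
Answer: $-37703$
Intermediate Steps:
$h = 64$ ($h = 8^{2} = 64$)
$M{\left(J,W \right)} = 13 + J$
$\left(-32472 - 5248\right) + M{\left(4,h \right)} = \left(-32472 - 5248\right) + \left(13 + 4\right) = -37720 + 17 = -37703$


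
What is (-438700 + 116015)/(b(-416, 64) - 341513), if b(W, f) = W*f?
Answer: 29335/33467 ≈ 0.87654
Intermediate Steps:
(-438700 + 116015)/(b(-416, 64) - 341513) = (-438700 + 116015)/(-416*64 - 341513) = -322685/(-26624 - 341513) = -322685/(-368137) = -322685*(-1/368137) = 29335/33467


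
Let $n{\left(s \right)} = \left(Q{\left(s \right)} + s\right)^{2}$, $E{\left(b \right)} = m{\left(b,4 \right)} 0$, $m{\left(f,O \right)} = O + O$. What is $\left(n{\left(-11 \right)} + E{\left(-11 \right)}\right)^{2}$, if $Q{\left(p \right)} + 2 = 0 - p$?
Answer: $16$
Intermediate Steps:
$m{\left(f,O \right)} = 2 O$
$Q{\left(p \right)} = -2 - p$ ($Q{\left(p \right)} = -2 + \left(0 - p\right) = -2 - p$)
$E{\left(b \right)} = 0$ ($E{\left(b \right)} = 2 \cdot 4 \cdot 0 = 8 \cdot 0 = 0$)
$n{\left(s \right)} = 4$ ($n{\left(s \right)} = \left(\left(-2 - s\right) + s\right)^{2} = \left(-2\right)^{2} = 4$)
$\left(n{\left(-11 \right)} + E{\left(-11 \right)}\right)^{2} = \left(4 + 0\right)^{2} = 4^{2} = 16$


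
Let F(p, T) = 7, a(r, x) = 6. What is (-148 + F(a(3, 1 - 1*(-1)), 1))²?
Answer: 19881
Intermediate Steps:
(-148 + F(a(3, 1 - 1*(-1)), 1))² = (-148 + 7)² = (-141)² = 19881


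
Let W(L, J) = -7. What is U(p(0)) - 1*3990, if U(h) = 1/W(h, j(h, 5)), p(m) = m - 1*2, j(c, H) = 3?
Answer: -27931/7 ≈ -3990.1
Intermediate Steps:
p(m) = -2 + m (p(m) = m - 2 = -2 + m)
U(h) = -⅐ (U(h) = 1/(-7) = -⅐)
U(p(0)) - 1*3990 = -⅐ - 1*3990 = -⅐ - 3990 = -27931/7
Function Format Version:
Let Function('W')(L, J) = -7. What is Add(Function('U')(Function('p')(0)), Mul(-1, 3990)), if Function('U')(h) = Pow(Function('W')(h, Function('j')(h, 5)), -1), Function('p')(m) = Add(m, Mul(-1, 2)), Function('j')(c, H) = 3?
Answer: Rational(-27931, 7) ≈ -3990.1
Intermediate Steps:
Function('p')(m) = Add(-2, m) (Function('p')(m) = Add(m, -2) = Add(-2, m))
Function('U')(h) = Rational(-1, 7) (Function('U')(h) = Pow(-7, -1) = Rational(-1, 7))
Add(Function('U')(Function('p')(0)), Mul(-1, 3990)) = Add(Rational(-1, 7), Mul(-1, 3990)) = Add(Rational(-1, 7), -3990) = Rational(-27931, 7)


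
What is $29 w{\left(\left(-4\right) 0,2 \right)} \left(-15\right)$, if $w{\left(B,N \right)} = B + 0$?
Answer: $0$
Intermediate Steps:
$w{\left(B,N \right)} = B$
$29 w{\left(\left(-4\right) 0,2 \right)} \left(-15\right) = 29 \left(\left(-4\right) 0\right) \left(-15\right) = 29 \cdot 0 \left(-15\right) = 0 \left(-15\right) = 0$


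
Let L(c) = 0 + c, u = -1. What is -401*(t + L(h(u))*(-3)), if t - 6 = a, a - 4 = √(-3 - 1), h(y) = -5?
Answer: -10025 - 802*I ≈ -10025.0 - 802.0*I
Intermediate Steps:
a = 4 + 2*I (a = 4 + √(-3 - 1) = 4 + √(-4) = 4 + 2*I ≈ 4.0 + 2.0*I)
L(c) = c
t = 10 + 2*I (t = 6 + (4 + 2*I) = 10 + 2*I ≈ 10.0 + 2.0*I)
-401*(t + L(h(u))*(-3)) = -401*((10 + 2*I) - 5*(-3)) = -401*((10 + 2*I) + 15) = -401*(25 + 2*I) = -10025 - 802*I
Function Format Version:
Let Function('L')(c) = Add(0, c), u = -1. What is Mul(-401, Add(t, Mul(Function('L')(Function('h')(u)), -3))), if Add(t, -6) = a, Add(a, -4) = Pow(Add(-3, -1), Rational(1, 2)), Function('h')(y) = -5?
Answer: Add(-10025, Mul(-802, I)) ≈ Add(-10025., Mul(-802.00, I))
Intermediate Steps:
a = Add(4, Mul(2, I)) (a = Add(4, Pow(Add(-3, -1), Rational(1, 2))) = Add(4, Pow(-4, Rational(1, 2))) = Add(4, Mul(2, I)) ≈ Add(4.0000, Mul(2.0000, I)))
Function('L')(c) = c
t = Add(10, Mul(2, I)) (t = Add(6, Add(4, Mul(2, I))) = Add(10, Mul(2, I)) ≈ Add(10.000, Mul(2.0000, I)))
Mul(-401, Add(t, Mul(Function('L')(Function('h')(u)), -3))) = Mul(-401, Add(Add(10, Mul(2, I)), Mul(-5, -3))) = Mul(-401, Add(Add(10, Mul(2, I)), 15)) = Mul(-401, Add(25, Mul(2, I))) = Add(-10025, Mul(-802, I))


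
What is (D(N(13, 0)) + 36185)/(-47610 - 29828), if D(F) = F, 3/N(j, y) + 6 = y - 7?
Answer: -235201/503347 ≈ -0.46727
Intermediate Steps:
N(j, y) = 3/(-13 + y) (N(j, y) = 3/(-6 + (y - 7)) = 3/(-6 + (-7 + y)) = 3/(-13 + y))
(D(N(13, 0)) + 36185)/(-47610 - 29828) = (3/(-13 + 0) + 36185)/(-47610 - 29828) = (3/(-13) + 36185)/(-77438) = (3*(-1/13) + 36185)*(-1/77438) = (-3/13 + 36185)*(-1/77438) = (470402/13)*(-1/77438) = -235201/503347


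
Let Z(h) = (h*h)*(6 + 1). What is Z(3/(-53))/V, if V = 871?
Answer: 63/2446639 ≈ 2.5750e-5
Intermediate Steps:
Z(h) = 7*h² (Z(h) = h²*7 = 7*h²)
Z(3/(-53))/V = (7*(3/(-53))²)/871 = (7*(3*(-1/53))²)*(1/871) = (7*(-3/53)²)*(1/871) = (7*(9/2809))*(1/871) = (63/2809)*(1/871) = 63/2446639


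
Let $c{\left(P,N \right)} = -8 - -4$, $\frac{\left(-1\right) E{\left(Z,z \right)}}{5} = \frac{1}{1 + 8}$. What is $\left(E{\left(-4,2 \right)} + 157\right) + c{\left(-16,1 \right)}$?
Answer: $\frac{1372}{9} \approx 152.44$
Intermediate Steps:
$E{\left(Z,z \right)} = - \frac{5}{9}$ ($E{\left(Z,z \right)} = - \frac{5}{1 + 8} = - \frac{5}{9}$)
$c{\left(P,N \right)} = -4$ ($c{\left(P,N \right)} = -8 + 4 = -4$)
$\left(E{\left(-4,2 \right)} + 157\right) + c{\left(-16,1 \right)} = \left(- \frac{5}{9} + 157\right) - 4 = \frac{1408}{9} - 4 = \frac{1372}{9}$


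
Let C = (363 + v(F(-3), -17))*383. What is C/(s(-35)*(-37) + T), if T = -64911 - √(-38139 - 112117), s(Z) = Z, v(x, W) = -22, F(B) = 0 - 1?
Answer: -519277528/252946607 + 130603*I*√9391/1011786428 ≈ -2.0529 + 0.012509*I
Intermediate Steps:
F(B) = -1
T = -64911 - 4*I*√9391 (T = -64911 - √(-150256) = -64911 - 4*I*√9391 ≈ -64911.0 - 387.63*I)
C = 130603 (C = (363 - 22)*383 = 341*383 = 130603)
C/(s(-35)*(-37) + T) = 130603/(-35*(-37) + (-64911 - 4*I*√9391)) = 130603/(1295 + (-64911 - 4*I*√9391)) = 130603/(-63616 - 4*I*√9391)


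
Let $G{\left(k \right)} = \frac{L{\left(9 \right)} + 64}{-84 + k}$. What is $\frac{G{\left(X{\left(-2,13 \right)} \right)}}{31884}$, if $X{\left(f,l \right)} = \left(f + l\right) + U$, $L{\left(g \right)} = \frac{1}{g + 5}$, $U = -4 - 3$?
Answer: $- \frac{299}{11903360} \approx -2.5119 \cdot 10^{-5}$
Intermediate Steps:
$U = -7$
$L{\left(g \right)} = \frac{1}{5 + g}$
$X{\left(f,l \right)} = -7 + f + l$ ($X{\left(f,l \right)} = \left(f + l\right) - 7 = -7 + f + l$)
$G{\left(k \right)} = \frac{897}{14 \left(-84 + k\right)}$ ($G{\left(k \right)} = \frac{\frac{1}{5 + 9} + 64}{-84 + k} = \frac{\frac{1}{14} + 64}{-84 + k} = \frac{897}{14 \left(-84 + k\right)}$)
$\frac{G{\left(X{\left(-2,13 \right)} \right)}}{31884} = \frac{\frac{897}{14} \frac{1}{-84 - -4}}{31884} = \frac{897}{14 \left(-84 + 4\right)} \frac{1}{31884} = \frac{897}{14 \left(-80\right)} \frac{1}{31884} = \frac{897}{14} \left(- \frac{1}{80}\right) \frac{1}{31884} = \left(- \frac{897}{1120}\right) \frac{1}{31884} = - \frac{299}{11903360}$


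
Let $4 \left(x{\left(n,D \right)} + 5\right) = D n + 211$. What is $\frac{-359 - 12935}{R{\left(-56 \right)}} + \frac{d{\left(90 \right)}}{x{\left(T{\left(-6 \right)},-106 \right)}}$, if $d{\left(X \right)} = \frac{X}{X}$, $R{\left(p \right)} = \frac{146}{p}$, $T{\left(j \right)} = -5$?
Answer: $\frac{268379564}{52633} \approx 5099.1$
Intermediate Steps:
$x{\left(n,D \right)} = \frac{191}{4} + \frac{D n}{4}$ ($x{\left(n,D \right)} = -5 + \frac{D n + 211}{4} = -5 + \frac{211 + D n}{4} = -5 + \left(\frac{211}{4} + \frac{D n}{4}\right) = \frac{191}{4} + \frac{D n}{4}$)
$d{\left(X \right)} = 1$
$\frac{-359 - 12935}{R{\left(-56 \right)}} + \frac{d{\left(90 \right)}}{x{\left(T{\left(-6 \right)},-106 \right)}} = \frac{-359 - 12935}{146 \frac{1}{-56}} + 1 \frac{1}{\frac{191}{4} + \frac{1}{4} \left(-106\right) \left(-5\right)} = - \frac{13294}{146 \left(- \frac{1}{56}\right)} + 1 \frac{1}{\frac{191}{4} + \frac{265}{2}} = - \frac{13294}{- \frac{73}{28}} + 1 \frac{1}{\frac{721}{4}} = \left(-13294\right) \left(- \frac{28}{73}\right) + 1 \cdot \frac{4}{721} = \frac{372232}{73} + \frac{4}{721} = \frac{268379564}{52633}$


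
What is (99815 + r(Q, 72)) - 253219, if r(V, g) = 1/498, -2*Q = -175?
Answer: -76395191/498 ≈ -1.5340e+5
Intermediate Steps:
Q = 175/2 (Q = -½*(-175) = 175/2 ≈ 87.500)
r(V, g) = 1/498
(99815 + r(Q, 72)) - 253219 = (99815 + 1/498) - 253219 = 49707871/498 - 253219 = -76395191/498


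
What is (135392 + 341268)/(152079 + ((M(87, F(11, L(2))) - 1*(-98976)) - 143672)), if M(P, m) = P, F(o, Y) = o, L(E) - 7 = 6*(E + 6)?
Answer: 47666/10747 ≈ 4.4353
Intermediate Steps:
L(E) = 43 + 6*E (L(E) = 7 + 6*(E + 6) = 7 + 6*(6 + E) = 7 + (36 + 6*E) = 43 + 6*E)
(135392 + 341268)/(152079 + ((M(87, F(11, L(2))) - 1*(-98976)) - 143672)) = (135392 + 341268)/(152079 + ((87 - 1*(-98976)) - 143672)) = 476660/(152079 + ((87 + 98976) - 143672)) = 476660/(152079 + (99063 - 143672)) = 476660/(152079 - 44609) = 476660/107470 = 476660*(1/107470) = 47666/10747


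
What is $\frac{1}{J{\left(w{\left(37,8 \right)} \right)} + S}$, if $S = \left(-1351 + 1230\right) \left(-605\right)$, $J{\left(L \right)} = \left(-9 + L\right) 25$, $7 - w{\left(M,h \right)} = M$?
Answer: $\frac{1}{72230} \approx 1.3845 \cdot 10^{-5}$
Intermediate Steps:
$w{\left(M,h \right)} = 7 - M$
$J{\left(L \right)} = -225 + 25 L$
$S = 73205$ ($S = \left(-121\right) \left(-605\right) = 73205$)
$\frac{1}{J{\left(w{\left(37,8 \right)} \right)} + S} = \frac{1}{\left(-225 + 25 \left(7 - 37\right)\right) + 73205} = \frac{1}{\left(-225 + 25 \left(-30\right)\right) + 73205} = \frac{1}{\left(-225 - 750\right) + 73205} = \frac{1}{-975 + 73205} = \frac{1}{72230}$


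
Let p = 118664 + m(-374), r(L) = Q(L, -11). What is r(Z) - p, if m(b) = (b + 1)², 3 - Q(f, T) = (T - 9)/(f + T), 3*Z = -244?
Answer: -71407890/277 ≈ -2.5779e+5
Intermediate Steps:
Z = -244/3 (Z = (⅓)*(-244) = -244/3 ≈ -81.333)
Q(f, T) = 3 - (-9 + T)/(T + f) (Q(f, T) = 3 - (T - 9)/(f + T) = 3 - (-9 + T)/(T + f))
m(b) = (1 + b)²
r(L) = (-13 + 3*L)/(-11 + L) (r(L) = (9 + 2*(-11) + 3*L)/(-11 + L) = (9 - 22 + 3*L)/(-11 + L) = (-13 + 3*L)/(-11 + L))
p = 257793 (p = 118664 + (1 - 374)² = 118664 + (-373)² = 118664 + 139129 = 257793)
r(Z) - p = (-13 + 3*(-244/3))/(-11 - 244/3) - 1*257793 = (-13 - 244)/(-277/3) - 257793 = -3/277*(-257) - 257793 = 771/277 - 257793 = -71407890/277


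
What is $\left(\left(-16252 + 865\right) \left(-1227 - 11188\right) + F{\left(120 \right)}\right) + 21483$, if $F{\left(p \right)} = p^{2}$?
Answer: $191065488$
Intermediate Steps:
$\left(\left(-16252 + 865\right) \left(-1227 - 11188\right) + F{\left(120 \right)}\right) + 21483 = \left(\left(-16252 + 865\right) \left(-1227 - 11188\right) + 120^{2}\right) + 21483 = \left(\left(-15387\right) \left(-12415\right) + 14400\right) + 21483 = \left(191029605 + 14400\right) + 21483 = 191044005 + 21483 = 191065488$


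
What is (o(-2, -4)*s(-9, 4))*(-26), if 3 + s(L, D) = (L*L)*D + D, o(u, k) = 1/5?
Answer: -1690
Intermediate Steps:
o(u, k) = ⅕
s(L, D) = -3 + D + D*L² (s(L, D) = -3 + ((L*L)*D + D) = -3 + (L²*D + D) = -3 + (D*L² + D) = -3 + (D + D*L²) = -3 + D + D*L²)
(o(-2, -4)*s(-9, 4))*(-26) = ((-3 + 4 + 4*(-9)²)/5)*(-26) = ((-3 + 4 + 4*81)/5)*(-26) = ((-3 + 4 + 324)/5)*(-26) = ((⅕)*325)*(-26) = 65*(-26) = -1690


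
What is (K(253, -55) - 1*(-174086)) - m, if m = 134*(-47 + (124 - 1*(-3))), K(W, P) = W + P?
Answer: 163564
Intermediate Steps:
K(W, P) = P + W
m = 10720 (m = 134*(-47 + (124 + 3)) = 134*(-47 + 127) = 134*80 = 10720)
(K(253, -55) - 1*(-174086)) - m = ((-55 + 253) - 1*(-174086)) - 1*10720 = (198 + 174086) - 10720 = 174284 - 10720 = 163564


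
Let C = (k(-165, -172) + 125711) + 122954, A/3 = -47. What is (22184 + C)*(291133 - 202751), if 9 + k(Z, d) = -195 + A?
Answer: 23907684528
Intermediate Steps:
A = -141 (A = 3*(-47) = -141)
k(Z, d) = -345 (k(Z, d) = -9 + (-195 - 141) = -9 - 336 = -345)
C = 248320 (C = (-345 + 125711) + 122954 = 125366 + 122954 = 248320)
(22184 + C)*(291133 - 202751) = (22184 + 248320)*(291133 - 202751) = 270504*88382 = 23907684528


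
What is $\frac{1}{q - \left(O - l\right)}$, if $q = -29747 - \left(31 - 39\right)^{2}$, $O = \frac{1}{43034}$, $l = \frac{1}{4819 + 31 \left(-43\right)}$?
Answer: $- \frac{37504131}{1118035639354} \approx -3.3545 \cdot 10^{-5}$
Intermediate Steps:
$l = \frac{1}{3486}$ ($l = \frac{1}{4819 - 1333} = \frac{1}{3486} \approx 0.00028686$)
$O = \frac{1}{43034} \approx 2.3237 \cdot 10^{-5}$
$q = -29811$ ($q = -29747 - \left(-8\right)^{2} = -29747 - 64 = -29811$)
$\frac{1}{q - \left(O - l\right)} = \frac{1}{-29811 + \left(\frac{1}{3486} - \frac{1}{43034}\right)} = \frac{1}{-29811 + \frac{9887}{37504131}} = \frac{1}{- \frac{1118035639354}{37504131}} = - \frac{37504131}{1118035639354}$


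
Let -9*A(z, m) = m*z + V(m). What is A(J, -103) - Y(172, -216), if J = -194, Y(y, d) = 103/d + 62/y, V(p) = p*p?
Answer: -31568831/9288 ≈ -3398.9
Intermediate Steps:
V(p) = p²
Y(y, d) = 62/y + 103/d
A(z, m) = -m²/9 - m*z/9 (A(z, m) = -(m*z + m²)/9 = -(m² + m*z)/9 = -m²/9 - m*z/9)
A(J, -103) - Y(172, -216) = (⅑)*(-103)*(-1*(-103) - 1*(-194)) - (62/172 + 103/(-216)) = (⅑)*(-103)*(103 + 194) - (62*(1/172) + 103*(-1/216)) = (⅑)*(-103)*297 - (31/86 - 103/216) = -3399 - 1*(-1081/9288) = -3399 + 1081/9288 = -31568831/9288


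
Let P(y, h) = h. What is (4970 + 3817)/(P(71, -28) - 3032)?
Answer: -2929/1020 ≈ -2.8716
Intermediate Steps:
(4970 + 3817)/(P(71, -28) - 3032) = (4970 + 3817)/(-28 - 3032) = 8787/(-3060) = 8787*(-1/3060) = -2929/1020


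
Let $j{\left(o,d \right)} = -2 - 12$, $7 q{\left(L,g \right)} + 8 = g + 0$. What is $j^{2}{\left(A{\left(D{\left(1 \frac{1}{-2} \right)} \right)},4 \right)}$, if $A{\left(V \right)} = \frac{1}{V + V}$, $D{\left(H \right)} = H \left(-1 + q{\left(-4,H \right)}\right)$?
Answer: $196$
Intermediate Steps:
$q{\left(L,g \right)} = - \frac{8}{7} + \frac{g}{7}$ ($q{\left(L,g \right)} = - \frac{8}{7} + \frac{g + 0}{7} = - \frac{8}{7} + \frac{g}{7}$)
$D{\left(H \right)} = H \left(- \frac{15}{7} + \frac{H}{7}\right)$ ($D{\left(H \right)} = H \left(-1 + \left(- \frac{8}{7} + \frac{H}{7}\right)\right) = H \left(- \frac{15}{7} + \frac{H}{7}\right)$)
$A{\left(V \right)} = \frac{1}{2 V}$
$j{\left(o,d \right)} = -14$
$j^{2}{\left(A{\left(D{\left(1 \frac{1}{-2} \right)} \right)},4 \right)} = \left(-14\right)^{2} = 196$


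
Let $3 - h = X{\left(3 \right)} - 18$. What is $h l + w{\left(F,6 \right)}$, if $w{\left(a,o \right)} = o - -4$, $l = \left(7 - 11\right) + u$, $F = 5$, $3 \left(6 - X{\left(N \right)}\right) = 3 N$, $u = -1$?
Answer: $-80$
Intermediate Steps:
$X{\left(N \right)} = 6 - N$ ($X{\left(N \right)} = 6 - \frac{3 N}{3} = 6 - N$)
$h = 18$ ($h = 3 - \left(\left(6 - 3\right) - 18\right) = 3 - \left(3 - 18\right) = 3 - -15 = 3 + 15 = 18$)
$l = -5$ ($l = \left(7 - 11\right) - 1 = -4 - 1 = -5$)
$w{\left(a,o \right)} = 4 + o$ ($w{\left(a,o \right)} = o + 4 = 4 + o$)
$h l + w{\left(F,6 \right)} = 18 \left(-5\right) + \left(4 + 6\right) = -90 + 10 = -80$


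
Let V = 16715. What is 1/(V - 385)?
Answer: 1/16330 ≈ 6.1237e-5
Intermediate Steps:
1/(V - 385) = 1/(16715 - 385) = 1/16330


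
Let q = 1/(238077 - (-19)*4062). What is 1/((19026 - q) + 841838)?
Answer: 315255/271391680319 ≈ 1.1616e-6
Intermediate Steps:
q = 1/315255 (q = 1/(238077 - 1*(-77178)) = 1/(238077 + 77178) = 1/315255 ≈ 3.1720e-6)
1/((19026 - q) + 841838) = 1/((19026 - 1*1/315255) + 841838) = 1/((19026 - 1/315255) + 841838) = 1/(5998041629/315255 + 841838) = 1/(271391680319/315255) = 315255/271391680319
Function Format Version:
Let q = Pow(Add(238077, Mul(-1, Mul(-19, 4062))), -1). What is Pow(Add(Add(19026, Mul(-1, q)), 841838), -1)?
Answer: Rational(315255, 271391680319) ≈ 1.1616e-6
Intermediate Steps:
q = Rational(1, 315255) (q = Pow(Add(238077, Mul(-1, -77178)), -1) = Pow(Add(238077, 77178), -1) = Pow(315255, -1) = Rational(1, 315255) ≈ 3.1720e-6)
Pow(Add(Add(19026, Mul(-1, q)), 841838), -1) = Pow(Add(Add(19026, Mul(-1, Rational(1, 315255))), 841838), -1) = Pow(Add(Add(19026, Rational(-1, 315255)), 841838), -1) = Pow(Add(Rational(5998041629, 315255), 841838), -1) = Pow(Rational(271391680319, 315255), -1) = Rational(315255, 271391680319)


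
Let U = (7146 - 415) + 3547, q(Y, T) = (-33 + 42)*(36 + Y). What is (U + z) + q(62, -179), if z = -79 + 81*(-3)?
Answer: 10838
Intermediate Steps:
q(Y, T) = 324 + 9*Y (q(Y, T) = 9*(36 + Y) = 324 + 9*Y)
z = -322 (z = -79 - 243 = -322)
U = 10278 (U = 6731 + 3547 = 10278)
(U + z) + q(62, -179) = (10278 - 322) + (324 + 9*62) = 9956 + (324 + 558) = 9956 + 882 = 10838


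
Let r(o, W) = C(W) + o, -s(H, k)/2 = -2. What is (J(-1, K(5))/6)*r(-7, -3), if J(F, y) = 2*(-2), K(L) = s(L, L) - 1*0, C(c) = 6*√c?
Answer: 14/3 - 4*I*√3 ≈ 4.6667 - 6.9282*I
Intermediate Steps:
s(H, k) = 4 (s(H, k) = -2*(-2) = 4)
K(L) = 4 (K(L) = 4 - 1*0 = 4 + 0 = 4)
r(o, W) = o + 6*√W (r(o, W) = 6*√W + o = o + 6*√W)
J(F, y) = -4
(J(-1, K(5))/6)*r(-7, -3) = (-4/6)*(-7 + 6*√(-3)) = ((⅙)*(-4))*(-7 + 6*(I*√3)) = -2*(-7 + 6*I*√3)/3 = 14/3 - 4*I*√3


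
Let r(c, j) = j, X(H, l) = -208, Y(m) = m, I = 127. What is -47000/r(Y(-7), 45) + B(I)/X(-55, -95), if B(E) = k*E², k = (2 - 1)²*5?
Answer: -2681005/1872 ≈ -1432.2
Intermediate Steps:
k = 5 (k = 1²*5 = 1*5 = 5)
B(E) = 5*E²
-47000/r(Y(-7), 45) + B(I)/X(-55, -95) = -47000/45 + (5*127²)/(-208) = -47000*1/45 + (5*16129)*(-1/208) = -9400/9 + 80645*(-1/208) = -9400/9 - 80645/208 = -2681005/1872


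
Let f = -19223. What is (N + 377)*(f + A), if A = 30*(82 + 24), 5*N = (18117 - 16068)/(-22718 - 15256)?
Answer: -382780316821/63290 ≈ -6.0480e+6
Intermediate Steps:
N = -683/63290 (N = ((18117 - 16068)/(-22718 - 15256))/5 = (2049/(-37974))/5 = (2049*(-1/37974))/5 = (⅕)*(-683/12658) = -683/63290 ≈ -0.010792)
A = 3180 (A = 30*106 = 3180)
(N + 377)*(f + A) = (-683/63290 + 377)*(-19223 + 3180) = (23859647/63290)*(-16043) = -382780316821/63290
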